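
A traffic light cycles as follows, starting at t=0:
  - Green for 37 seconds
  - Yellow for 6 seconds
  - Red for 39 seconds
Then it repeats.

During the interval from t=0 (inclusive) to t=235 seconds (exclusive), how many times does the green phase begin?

Cycle = 37+6+39 = 82s
green phase starts at t = k*82 + 0 for k=0,1,2,...
Need k*82+0 < 235 → k < 2.866
k ∈ {0, ..., 2} → 3 starts

Answer: 3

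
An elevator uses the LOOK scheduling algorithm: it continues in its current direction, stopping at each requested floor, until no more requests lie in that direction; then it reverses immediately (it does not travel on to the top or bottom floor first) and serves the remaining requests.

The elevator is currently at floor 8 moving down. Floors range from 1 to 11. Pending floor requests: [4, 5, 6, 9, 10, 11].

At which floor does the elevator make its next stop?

Current floor: 8, direction: down
Requests above: [9, 10, 11]
Requests below: [4, 5, 6]
Moving down and requests lie below → nearest below is max([4, 5, 6]) = 6

Answer: 6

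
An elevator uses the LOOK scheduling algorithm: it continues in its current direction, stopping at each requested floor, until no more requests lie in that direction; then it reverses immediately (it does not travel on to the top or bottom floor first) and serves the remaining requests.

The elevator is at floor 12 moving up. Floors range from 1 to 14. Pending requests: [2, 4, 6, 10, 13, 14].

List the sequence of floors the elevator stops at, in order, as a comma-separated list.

Answer: 13, 14, 10, 6, 4, 2

Derivation:
Current: 12, moving UP
Serve above first (ascending): [13, 14]
Then reverse, serve below (descending): [10, 6, 4, 2]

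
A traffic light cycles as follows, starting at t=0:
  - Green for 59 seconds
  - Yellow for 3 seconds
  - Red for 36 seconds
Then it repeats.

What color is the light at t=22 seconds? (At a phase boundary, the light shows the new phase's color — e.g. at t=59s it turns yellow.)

Answer: green

Derivation:
Cycle length = 59 + 3 + 36 = 98s
t = 22, phase_t = 22 mod 98 = 22
22 < 59 (green end) → GREEN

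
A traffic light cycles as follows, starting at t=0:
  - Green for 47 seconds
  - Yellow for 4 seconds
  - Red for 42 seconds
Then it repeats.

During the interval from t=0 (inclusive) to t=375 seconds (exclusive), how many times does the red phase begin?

Answer: 4

Derivation:
Cycle = 47+4+42 = 93s
red phase starts at t = k*93 + 51 for k=0,1,2,...
Need k*93+51 < 375 → k < 3.484
k ∈ {0, ..., 3} → 4 starts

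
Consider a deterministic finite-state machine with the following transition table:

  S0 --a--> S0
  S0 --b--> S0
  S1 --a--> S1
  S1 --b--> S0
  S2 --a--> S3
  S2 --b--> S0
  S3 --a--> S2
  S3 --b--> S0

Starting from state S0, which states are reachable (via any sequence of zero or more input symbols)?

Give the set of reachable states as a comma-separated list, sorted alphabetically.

BFS from S0:
  visit S0: S0--a-->S0 (seen), S0--b-->S0 (seen)

Answer: S0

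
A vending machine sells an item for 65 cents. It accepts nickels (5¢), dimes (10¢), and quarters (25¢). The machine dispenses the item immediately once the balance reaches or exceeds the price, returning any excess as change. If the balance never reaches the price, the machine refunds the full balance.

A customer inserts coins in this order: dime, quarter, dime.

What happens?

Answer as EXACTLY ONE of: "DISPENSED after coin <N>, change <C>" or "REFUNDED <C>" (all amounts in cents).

Price: 65¢
Coin 1 (dime, 10¢): balance = 10¢
Coin 2 (quarter, 25¢): balance = 35¢
Coin 3 (dime, 10¢): balance = 45¢
All coins inserted, balance 45¢ < price 65¢ → REFUND 45¢

Answer: REFUNDED 45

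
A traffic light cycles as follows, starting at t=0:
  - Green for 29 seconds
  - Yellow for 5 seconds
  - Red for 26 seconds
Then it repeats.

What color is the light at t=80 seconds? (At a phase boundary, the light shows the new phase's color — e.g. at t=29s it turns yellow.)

Answer: green

Derivation:
Cycle length = 29 + 5 + 26 = 60s
t = 80, phase_t = 80 mod 60 = 20
20 < 29 (green end) → GREEN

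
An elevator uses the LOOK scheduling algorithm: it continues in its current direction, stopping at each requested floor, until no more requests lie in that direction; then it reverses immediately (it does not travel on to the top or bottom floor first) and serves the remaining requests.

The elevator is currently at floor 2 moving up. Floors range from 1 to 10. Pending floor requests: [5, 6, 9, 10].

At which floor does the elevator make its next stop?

Answer: 5

Derivation:
Current floor: 2, direction: up
Requests above: [5, 6, 9, 10]
Requests below: []
Moving up and requests lie above → nearest above is min([5, 6, 9, 10]) = 5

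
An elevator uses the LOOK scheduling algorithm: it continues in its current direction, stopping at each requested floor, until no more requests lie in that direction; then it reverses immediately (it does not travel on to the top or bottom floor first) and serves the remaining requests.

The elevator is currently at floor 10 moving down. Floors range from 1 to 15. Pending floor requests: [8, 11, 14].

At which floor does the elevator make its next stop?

Current floor: 10, direction: down
Requests above: [11, 14]
Requests below: [8]
Moving down and requests lie below → nearest below is max([8]) = 8

Answer: 8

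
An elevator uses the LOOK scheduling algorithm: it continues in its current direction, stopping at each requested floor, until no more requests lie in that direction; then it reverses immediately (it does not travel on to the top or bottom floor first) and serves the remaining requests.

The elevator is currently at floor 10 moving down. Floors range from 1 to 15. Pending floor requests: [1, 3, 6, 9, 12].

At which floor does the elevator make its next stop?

Answer: 9

Derivation:
Current floor: 10, direction: down
Requests above: [12]
Requests below: [1, 3, 6, 9]
Moving down and requests lie below → nearest below is max([1, 3, 6, 9]) = 9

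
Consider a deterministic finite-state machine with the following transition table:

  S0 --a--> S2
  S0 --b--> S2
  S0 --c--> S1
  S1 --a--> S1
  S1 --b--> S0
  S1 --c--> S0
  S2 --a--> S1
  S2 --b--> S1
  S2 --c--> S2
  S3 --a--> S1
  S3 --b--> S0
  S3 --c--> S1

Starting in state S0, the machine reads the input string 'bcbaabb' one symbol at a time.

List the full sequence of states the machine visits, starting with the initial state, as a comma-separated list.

Answer: S0, S2, S2, S1, S1, S1, S0, S2

Derivation:
Start: S0
  read 'b': S0 --b--> S2
  read 'c': S2 --c--> S2
  read 'b': S2 --b--> S1
  read 'a': S1 --a--> S1
  read 'a': S1 --a--> S1
  read 'b': S1 --b--> S0
  read 'b': S0 --b--> S2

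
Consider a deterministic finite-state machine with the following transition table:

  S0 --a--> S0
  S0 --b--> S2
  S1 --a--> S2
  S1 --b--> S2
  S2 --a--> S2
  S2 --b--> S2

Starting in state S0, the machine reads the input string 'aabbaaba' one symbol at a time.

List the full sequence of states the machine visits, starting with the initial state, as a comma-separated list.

Answer: S0, S0, S0, S2, S2, S2, S2, S2, S2

Derivation:
Start: S0
  read 'a': S0 --a--> S0
  read 'a': S0 --a--> S0
  read 'b': S0 --b--> S2
  read 'b': S2 --b--> S2
  read 'a': S2 --a--> S2
  read 'a': S2 --a--> S2
  read 'b': S2 --b--> S2
  read 'a': S2 --a--> S2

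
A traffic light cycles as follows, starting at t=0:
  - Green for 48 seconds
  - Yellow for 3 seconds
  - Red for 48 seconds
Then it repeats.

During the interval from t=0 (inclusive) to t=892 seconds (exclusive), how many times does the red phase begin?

Cycle = 48+3+48 = 99s
red phase starts at t = k*99 + 51 for k=0,1,2,...
Need k*99+51 < 892 → k < 8.495
k ∈ {0, ..., 8} → 9 starts

Answer: 9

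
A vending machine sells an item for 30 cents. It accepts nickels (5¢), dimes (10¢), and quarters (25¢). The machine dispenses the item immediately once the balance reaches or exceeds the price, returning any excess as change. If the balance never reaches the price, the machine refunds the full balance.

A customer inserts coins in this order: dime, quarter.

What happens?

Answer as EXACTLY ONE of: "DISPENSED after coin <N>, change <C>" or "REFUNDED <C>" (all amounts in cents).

Answer: DISPENSED after coin 2, change 5

Derivation:
Price: 30¢
Coin 1 (dime, 10¢): balance = 10¢
Coin 2 (quarter, 25¢): balance = 35¢
  → balance >= price → DISPENSE, change = 35 - 30 = 5¢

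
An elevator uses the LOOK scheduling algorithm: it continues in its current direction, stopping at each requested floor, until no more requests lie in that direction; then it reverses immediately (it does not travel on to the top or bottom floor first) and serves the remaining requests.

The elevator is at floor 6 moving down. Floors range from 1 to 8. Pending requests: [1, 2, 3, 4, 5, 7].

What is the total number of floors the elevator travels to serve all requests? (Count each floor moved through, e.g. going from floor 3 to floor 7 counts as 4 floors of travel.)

Start at floor 6 moving down, LOOK stop order: [5, 4, 3, 2, 1, 7]
  6 → 5: |5-6| = 1, total = 1
  5 → 4: |4-5| = 1, total = 2
  4 → 3: |3-4| = 1, total = 3
  3 → 2: |2-3| = 1, total = 4
  2 → 1: |1-2| = 1, total = 5
  1 → 7: |7-1| = 6, total = 11

Answer: 11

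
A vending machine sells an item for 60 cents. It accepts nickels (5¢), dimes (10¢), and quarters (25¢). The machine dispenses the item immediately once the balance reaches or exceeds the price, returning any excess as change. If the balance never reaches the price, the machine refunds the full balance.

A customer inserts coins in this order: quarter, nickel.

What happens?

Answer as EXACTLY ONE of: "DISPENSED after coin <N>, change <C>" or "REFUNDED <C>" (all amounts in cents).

Price: 60¢
Coin 1 (quarter, 25¢): balance = 25¢
Coin 2 (nickel, 5¢): balance = 30¢
All coins inserted, balance 30¢ < price 60¢ → REFUND 30¢

Answer: REFUNDED 30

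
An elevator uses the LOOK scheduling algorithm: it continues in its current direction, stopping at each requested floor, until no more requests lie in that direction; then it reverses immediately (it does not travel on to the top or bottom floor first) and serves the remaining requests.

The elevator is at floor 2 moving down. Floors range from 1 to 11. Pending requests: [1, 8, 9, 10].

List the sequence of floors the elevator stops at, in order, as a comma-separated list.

Answer: 1, 8, 9, 10

Derivation:
Current: 2, moving DOWN
Serve below first (descending): [1]
Then reverse, serve above (ascending): [8, 9, 10]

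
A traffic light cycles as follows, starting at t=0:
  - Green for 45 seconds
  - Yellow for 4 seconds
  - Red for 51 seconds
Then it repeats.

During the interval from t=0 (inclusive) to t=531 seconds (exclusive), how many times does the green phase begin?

Answer: 6

Derivation:
Cycle = 45+4+51 = 100s
green phase starts at t = k*100 + 0 for k=0,1,2,...
Need k*100+0 < 531 → k < 5.310
k ∈ {0, ..., 5} → 6 starts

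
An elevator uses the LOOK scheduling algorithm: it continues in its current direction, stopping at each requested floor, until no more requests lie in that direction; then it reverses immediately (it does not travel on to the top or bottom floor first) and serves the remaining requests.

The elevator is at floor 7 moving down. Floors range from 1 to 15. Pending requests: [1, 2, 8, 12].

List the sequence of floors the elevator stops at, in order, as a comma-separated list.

Current: 7, moving DOWN
Serve below first (descending): [2, 1]
Then reverse, serve above (ascending): [8, 12]

Answer: 2, 1, 8, 12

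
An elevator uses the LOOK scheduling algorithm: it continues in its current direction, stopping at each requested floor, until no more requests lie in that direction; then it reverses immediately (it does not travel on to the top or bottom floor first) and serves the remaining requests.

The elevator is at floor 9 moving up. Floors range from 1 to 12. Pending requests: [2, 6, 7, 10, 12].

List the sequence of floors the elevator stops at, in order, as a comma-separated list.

Answer: 10, 12, 7, 6, 2

Derivation:
Current: 9, moving UP
Serve above first (ascending): [10, 12]
Then reverse, serve below (descending): [7, 6, 2]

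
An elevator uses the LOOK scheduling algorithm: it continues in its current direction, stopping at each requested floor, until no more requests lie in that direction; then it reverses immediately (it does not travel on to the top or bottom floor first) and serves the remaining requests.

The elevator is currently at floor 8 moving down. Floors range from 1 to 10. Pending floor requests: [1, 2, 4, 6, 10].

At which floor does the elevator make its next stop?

Current floor: 8, direction: down
Requests above: [10]
Requests below: [1, 2, 4, 6]
Moving down and requests lie below → nearest below is max([1, 2, 4, 6]) = 6

Answer: 6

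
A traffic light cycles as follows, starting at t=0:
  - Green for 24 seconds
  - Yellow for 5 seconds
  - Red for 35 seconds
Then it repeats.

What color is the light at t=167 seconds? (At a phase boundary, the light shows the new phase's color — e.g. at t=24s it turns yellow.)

Cycle length = 24 + 5 + 35 = 64s
t = 167, phase_t = 167 mod 64 = 39
39 >= 29 → RED

Answer: red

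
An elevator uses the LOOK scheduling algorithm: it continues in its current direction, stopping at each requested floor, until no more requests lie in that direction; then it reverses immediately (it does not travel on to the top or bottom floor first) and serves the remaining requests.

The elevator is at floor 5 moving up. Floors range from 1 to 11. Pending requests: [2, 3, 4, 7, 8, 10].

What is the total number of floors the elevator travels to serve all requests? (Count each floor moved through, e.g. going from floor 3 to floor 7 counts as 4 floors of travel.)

Start at floor 5 moving up, LOOK stop order: [7, 8, 10, 4, 3, 2]
  5 → 7: |7-5| = 2, total = 2
  7 → 8: |8-7| = 1, total = 3
  8 → 10: |10-8| = 2, total = 5
  10 → 4: |4-10| = 6, total = 11
  4 → 3: |3-4| = 1, total = 12
  3 → 2: |2-3| = 1, total = 13

Answer: 13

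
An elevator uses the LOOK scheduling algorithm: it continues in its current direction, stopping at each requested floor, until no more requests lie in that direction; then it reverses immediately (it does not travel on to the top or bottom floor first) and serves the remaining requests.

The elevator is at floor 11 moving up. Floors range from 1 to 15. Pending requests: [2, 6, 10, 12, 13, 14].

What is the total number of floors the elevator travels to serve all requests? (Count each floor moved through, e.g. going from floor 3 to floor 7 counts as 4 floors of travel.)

Start at floor 11 moving up, LOOK stop order: [12, 13, 14, 10, 6, 2]
  11 → 12: |12-11| = 1, total = 1
  12 → 13: |13-12| = 1, total = 2
  13 → 14: |14-13| = 1, total = 3
  14 → 10: |10-14| = 4, total = 7
  10 → 6: |6-10| = 4, total = 11
  6 → 2: |2-6| = 4, total = 15

Answer: 15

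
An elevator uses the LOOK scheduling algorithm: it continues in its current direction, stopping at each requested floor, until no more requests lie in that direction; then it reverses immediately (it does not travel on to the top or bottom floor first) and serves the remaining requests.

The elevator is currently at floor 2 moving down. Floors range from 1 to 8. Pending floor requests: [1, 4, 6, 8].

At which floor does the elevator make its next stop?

Answer: 1

Derivation:
Current floor: 2, direction: down
Requests above: [4, 6, 8]
Requests below: [1]
Moving down and requests lie below → nearest below is max([1]) = 1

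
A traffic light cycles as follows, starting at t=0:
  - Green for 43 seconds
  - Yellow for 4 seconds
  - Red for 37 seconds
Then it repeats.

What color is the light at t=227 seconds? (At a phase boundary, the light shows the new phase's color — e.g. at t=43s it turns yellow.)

Answer: red

Derivation:
Cycle length = 43 + 4 + 37 = 84s
t = 227, phase_t = 227 mod 84 = 59
59 >= 47 → RED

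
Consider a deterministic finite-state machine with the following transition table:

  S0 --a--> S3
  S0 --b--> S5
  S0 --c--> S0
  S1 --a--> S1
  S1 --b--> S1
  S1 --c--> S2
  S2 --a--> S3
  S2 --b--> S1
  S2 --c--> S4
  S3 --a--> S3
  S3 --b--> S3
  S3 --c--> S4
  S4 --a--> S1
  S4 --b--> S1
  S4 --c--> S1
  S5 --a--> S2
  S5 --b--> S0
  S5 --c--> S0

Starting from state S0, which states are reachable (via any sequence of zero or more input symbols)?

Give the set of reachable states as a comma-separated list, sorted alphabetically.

BFS from S0:
  visit S0: S0--a-->S3 (new), S0--b-->S5 (new), S0--c-->S0 (seen)
  visit S3: S3--a-->S3 (seen), S3--b-->S3 (seen), S3--c-->S4 (new)
  visit S5: S5--a-->S2 (new), S5--b-->S0 (seen), S5--c-->S0 (seen)
  visit S4: S4--a-->S1 (new), S4--b-->S1 (seen), S4--c-->S1 (seen)
  visit S2: S2--a-->S3 (seen), S2--b-->S1 (seen), S2--c-->S4 (seen)
  visit S1: S1--a-->S1 (seen), S1--b-->S1 (seen), S1--c-->S2 (seen)

Answer: S0, S1, S2, S3, S4, S5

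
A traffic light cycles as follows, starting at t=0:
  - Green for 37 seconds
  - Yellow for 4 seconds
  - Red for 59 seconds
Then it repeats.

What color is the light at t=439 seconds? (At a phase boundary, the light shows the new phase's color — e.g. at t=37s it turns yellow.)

Cycle length = 37 + 4 + 59 = 100s
t = 439, phase_t = 439 mod 100 = 39
37 <= 39 < 41 (yellow end) → YELLOW

Answer: yellow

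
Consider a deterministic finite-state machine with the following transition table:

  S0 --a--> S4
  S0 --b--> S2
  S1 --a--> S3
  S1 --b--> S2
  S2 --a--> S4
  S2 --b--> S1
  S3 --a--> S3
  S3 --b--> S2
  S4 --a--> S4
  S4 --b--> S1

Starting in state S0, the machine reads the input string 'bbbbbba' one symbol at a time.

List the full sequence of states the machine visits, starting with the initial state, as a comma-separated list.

Start: S0
  read 'b': S0 --b--> S2
  read 'b': S2 --b--> S1
  read 'b': S1 --b--> S2
  read 'b': S2 --b--> S1
  read 'b': S1 --b--> S2
  read 'b': S2 --b--> S1
  read 'a': S1 --a--> S3

Answer: S0, S2, S1, S2, S1, S2, S1, S3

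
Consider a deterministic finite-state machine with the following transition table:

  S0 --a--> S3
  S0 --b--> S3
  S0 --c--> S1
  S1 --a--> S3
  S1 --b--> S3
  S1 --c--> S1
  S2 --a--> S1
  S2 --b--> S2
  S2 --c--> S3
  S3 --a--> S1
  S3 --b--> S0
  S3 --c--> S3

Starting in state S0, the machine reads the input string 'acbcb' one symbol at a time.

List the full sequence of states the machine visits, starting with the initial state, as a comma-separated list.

Answer: S0, S3, S3, S0, S1, S3

Derivation:
Start: S0
  read 'a': S0 --a--> S3
  read 'c': S3 --c--> S3
  read 'b': S3 --b--> S0
  read 'c': S0 --c--> S1
  read 'b': S1 --b--> S3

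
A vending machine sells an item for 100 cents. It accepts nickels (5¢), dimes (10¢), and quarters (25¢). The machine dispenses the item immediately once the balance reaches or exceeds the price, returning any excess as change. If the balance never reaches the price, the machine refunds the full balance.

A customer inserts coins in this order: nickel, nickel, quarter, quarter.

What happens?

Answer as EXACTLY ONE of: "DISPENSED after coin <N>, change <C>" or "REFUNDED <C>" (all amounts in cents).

Answer: REFUNDED 60

Derivation:
Price: 100¢
Coin 1 (nickel, 5¢): balance = 5¢
Coin 2 (nickel, 5¢): balance = 10¢
Coin 3 (quarter, 25¢): balance = 35¢
Coin 4 (quarter, 25¢): balance = 60¢
All coins inserted, balance 60¢ < price 100¢ → REFUND 60¢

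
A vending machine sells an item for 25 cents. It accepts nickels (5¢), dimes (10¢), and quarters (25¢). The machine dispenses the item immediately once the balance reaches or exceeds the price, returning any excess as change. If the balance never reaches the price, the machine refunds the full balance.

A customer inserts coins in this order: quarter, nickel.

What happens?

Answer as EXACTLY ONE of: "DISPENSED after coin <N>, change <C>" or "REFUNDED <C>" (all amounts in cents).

Price: 25¢
Coin 1 (quarter, 25¢): balance = 25¢
  → balance >= price → DISPENSE, change = 25 - 25 = 0¢

Answer: DISPENSED after coin 1, change 0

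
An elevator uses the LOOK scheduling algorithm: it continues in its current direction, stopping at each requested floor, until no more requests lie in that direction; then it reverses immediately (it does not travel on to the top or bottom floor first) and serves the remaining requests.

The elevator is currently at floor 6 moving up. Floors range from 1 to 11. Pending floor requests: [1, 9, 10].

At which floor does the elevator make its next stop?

Current floor: 6, direction: up
Requests above: [9, 10]
Requests below: [1]
Moving up and requests lie above → nearest above is min([9, 10]) = 9

Answer: 9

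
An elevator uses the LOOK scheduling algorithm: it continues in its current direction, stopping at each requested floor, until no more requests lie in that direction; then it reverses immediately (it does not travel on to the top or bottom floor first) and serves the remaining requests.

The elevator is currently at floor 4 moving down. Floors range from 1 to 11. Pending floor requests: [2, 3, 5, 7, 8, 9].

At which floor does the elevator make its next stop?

Current floor: 4, direction: down
Requests above: [5, 7, 8, 9]
Requests below: [2, 3]
Moving down and requests lie below → nearest below is max([2, 3]) = 3

Answer: 3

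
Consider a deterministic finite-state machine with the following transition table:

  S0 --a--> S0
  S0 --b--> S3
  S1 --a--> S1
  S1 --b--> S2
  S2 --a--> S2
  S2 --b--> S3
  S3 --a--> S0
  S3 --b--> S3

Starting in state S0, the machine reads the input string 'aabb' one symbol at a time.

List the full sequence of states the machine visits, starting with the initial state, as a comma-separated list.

Start: S0
  read 'a': S0 --a--> S0
  read 'a': S0 --a--> S0
  read 'b': S0 --b--> S3
  read 'b': S3 --b--> S3

Answer: S0, S0, S0, S3, S3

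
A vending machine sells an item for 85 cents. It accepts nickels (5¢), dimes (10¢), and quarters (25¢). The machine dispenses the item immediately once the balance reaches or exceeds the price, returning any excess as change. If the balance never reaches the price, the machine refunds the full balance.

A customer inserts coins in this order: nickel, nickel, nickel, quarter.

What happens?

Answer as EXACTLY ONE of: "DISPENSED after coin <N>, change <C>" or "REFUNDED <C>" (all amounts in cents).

Answer: REFUNDED 40

Derivation:
Price: 85¢
Coin 1 (nickel, 5¢): balance = 5¢
Coin 2 (nickel, 5¢): balance = 10¢
Coin 3 (nickel, 5¢): balance = 15¢
Coin 4 (quarter, 25¢): balance = 40¢
All coins inserted, balance 40¢ < price 85¢ → REFUND 40¢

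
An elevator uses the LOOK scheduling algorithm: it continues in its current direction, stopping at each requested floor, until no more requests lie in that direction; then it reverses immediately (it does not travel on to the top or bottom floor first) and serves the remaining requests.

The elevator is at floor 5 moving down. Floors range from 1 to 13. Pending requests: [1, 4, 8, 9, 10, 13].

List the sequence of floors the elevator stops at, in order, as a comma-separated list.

Current: 5, moving DOWN
Serve below first (descending): [4, 1]
Then reverse, serve above (ascending): [8, 9, 10, 13]

Answer: 4, 1, 8, 9, 10, 13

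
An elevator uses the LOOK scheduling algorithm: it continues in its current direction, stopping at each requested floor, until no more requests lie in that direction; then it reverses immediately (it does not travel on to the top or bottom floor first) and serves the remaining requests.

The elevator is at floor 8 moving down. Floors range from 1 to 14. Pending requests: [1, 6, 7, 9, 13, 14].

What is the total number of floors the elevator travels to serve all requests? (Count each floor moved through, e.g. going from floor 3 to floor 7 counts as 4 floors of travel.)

Answer: 20

Derivation:
Start at floor 8 moving down, LOOK stop order: [7, 6, 1, 9, 13, 14]
  8 → 7: |7-8| = 1, total = 1
  7 → 6: |6-7| = 1, total = 2
  6 → 1: |1-6| = 5, total = 7
  1 → 9: |9-1| = 8, total = 15
  9 → 13: |13-9| = 4, total = 19
  13 → 14: |14-13| = 1, total = 20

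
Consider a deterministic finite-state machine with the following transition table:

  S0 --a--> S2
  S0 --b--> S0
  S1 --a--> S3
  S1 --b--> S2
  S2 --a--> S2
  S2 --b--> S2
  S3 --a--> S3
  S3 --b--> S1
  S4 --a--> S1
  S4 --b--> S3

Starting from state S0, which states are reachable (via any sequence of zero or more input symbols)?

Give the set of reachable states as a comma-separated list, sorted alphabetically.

Answer: S0, S2

Derivation:
BFS from S0:
  visit S0: S0--a-->S2 (new), S0--b-->S0 (seen)
  visit S2: S2--a-->S2 (seen), S2--b-->S2 (seen)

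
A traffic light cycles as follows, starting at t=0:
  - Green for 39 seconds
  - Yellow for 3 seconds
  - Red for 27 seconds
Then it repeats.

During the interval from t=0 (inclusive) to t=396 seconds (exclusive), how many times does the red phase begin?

Cycle = 39+3+27 = 69s
red phase starts at t = k*69 + 42 for k=0,1,2,...
Need k*69+42 < 396 → k < 5.130
k ∈ {0, ..., 5} → 6 starts

Answer: 6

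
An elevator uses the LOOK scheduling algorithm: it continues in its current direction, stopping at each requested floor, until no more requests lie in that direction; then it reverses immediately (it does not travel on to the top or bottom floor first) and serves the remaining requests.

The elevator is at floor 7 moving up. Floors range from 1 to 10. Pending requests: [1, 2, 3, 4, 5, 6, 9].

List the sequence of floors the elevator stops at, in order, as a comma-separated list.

Answer: 9, 6, 5, 4, 3, 2, 1

Derivation:
Current: 7, moving UP
Serve above first (ascending): [9]
Then reverse, serve below (descending): [6, 5, 4, 3, 2, 1]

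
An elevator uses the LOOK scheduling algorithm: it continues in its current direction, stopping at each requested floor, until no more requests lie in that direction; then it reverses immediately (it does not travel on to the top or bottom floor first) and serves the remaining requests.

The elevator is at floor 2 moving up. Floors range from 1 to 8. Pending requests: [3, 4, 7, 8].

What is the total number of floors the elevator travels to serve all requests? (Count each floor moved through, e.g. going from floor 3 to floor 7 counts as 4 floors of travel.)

Answer: 6

Derivation:
Start at floor 2 moving up, LOOK stop order: [3, 4, 7, 8]
  2 → 3: |3-2| = 1, total = 1
  3 → 4: |4-3| = 1, total = 2
  4 → 7: |7-4| = 3, total = 5
  7 → 8: |8-7| = 1, total = 6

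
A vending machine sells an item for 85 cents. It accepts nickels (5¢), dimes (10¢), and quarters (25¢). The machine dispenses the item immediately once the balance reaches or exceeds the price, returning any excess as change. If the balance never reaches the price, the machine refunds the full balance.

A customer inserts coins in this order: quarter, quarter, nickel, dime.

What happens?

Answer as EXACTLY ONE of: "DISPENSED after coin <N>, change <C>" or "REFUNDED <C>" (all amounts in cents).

Price: 85¢
Coin 1 (quarter, 25¢): balance = 25¢
Coin 2 (quarter, 25¢): balance = 50¢
Coin 3 (nickel, 5¢): balance = 55¢
Coin 4 (dime, 10¢): balance = 65¢
All coins inserted, balance 65¢ < price 85¢ → REFUND 65¢

Answer: REFUNDED 65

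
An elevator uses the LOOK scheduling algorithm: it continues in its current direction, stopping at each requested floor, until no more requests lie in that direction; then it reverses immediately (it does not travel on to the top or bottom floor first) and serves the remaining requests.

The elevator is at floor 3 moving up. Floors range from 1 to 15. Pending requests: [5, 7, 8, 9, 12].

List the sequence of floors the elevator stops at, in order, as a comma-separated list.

Answer: 5, 7, 8, 9, 12

Derivation:
Current: 3, moving UP
Serve above first (ascending): [5, 7, 8, 9, 12]
Then reverse, serve below (descending): []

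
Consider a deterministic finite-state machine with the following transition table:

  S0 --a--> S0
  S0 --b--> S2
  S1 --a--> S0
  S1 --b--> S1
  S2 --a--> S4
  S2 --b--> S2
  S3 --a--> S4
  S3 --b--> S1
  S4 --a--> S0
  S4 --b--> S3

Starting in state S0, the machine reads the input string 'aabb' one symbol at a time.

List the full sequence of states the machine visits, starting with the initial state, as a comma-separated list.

Start: S0
  read 'a': S0 --a--> S0
  read 'a': S0 --a--> S0
  read 'b': S0 --b--> S2
  read 'b': S2 --b--> S2

Answer: S0, S0, S0, S2, S2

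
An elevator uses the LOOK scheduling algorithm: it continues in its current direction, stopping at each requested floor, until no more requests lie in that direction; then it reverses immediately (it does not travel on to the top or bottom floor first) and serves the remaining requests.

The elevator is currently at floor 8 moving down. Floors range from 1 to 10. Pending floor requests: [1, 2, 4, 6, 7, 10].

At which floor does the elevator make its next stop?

Answer: 7

Derivation:
Current floor: 8, direction: down
Requests above: [10]
Requests below: [1, 2, 4, 6, 7]
Moving down and requests lie below → nearest below is max([1, 2, 4, 6, 7]) = 7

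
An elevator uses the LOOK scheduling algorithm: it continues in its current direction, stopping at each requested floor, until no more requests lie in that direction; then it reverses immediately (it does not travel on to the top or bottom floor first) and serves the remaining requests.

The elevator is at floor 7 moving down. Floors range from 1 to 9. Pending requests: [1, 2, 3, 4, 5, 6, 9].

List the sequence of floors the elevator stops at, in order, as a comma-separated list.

Current: 7, moving DOWN
Serve below first (descending): [6, 5, 4, 3, 2, 1]
Then reverse, serve above (ascending): [9]

Answer: 6, 5, 4, 3, 2, 1, 9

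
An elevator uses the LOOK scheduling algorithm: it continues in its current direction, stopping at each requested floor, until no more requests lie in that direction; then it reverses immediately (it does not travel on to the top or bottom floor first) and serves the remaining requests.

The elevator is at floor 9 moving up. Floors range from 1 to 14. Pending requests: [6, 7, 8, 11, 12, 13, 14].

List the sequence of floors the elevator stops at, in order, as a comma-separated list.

Current: 9, moving UP
Serve above first (ascending): [11, 12, 13, 14]
Then reverse, serve below (descending): [8, 7, 6]

Answer: 11, 12, 13, 14, 8, 7, 6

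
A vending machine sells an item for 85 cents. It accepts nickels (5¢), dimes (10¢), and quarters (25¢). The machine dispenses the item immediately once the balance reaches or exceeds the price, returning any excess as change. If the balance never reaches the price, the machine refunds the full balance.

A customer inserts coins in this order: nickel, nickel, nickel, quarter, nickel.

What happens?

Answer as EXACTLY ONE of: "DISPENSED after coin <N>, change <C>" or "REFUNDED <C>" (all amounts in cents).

Answer: REFUNDED 45

Derivation:
Price: 85¢
Coin 1 (nickel, 5¢): balance = 5¢
Coin 2 (nickel, 5¢): balance = 10¢
Coin 3 (nickel, 5¢): balance = 15¢
Coin 4 (quarter, 25¢): balance = 40¢
Coin 5 (nickel, 5¢): balance = 45¢
All coins inserted, balance 45¢ < price 85¢ → REFUND 45¢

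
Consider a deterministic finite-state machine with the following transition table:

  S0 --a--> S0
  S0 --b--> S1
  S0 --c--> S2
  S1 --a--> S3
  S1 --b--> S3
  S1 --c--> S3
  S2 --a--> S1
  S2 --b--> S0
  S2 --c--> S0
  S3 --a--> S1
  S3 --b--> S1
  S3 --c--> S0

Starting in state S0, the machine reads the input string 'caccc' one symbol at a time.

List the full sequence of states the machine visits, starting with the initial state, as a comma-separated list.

Answer: S0, S2, S1, S3, S0, S2

Derivation:
Start: S0
  read 'c': S0 --c--> S2
  read 'a': S2 --a--> S1
  read 'c': S1 --c--> S3
  read 'c': S3 --c--> S0
  read 'c': S0 --c--> S2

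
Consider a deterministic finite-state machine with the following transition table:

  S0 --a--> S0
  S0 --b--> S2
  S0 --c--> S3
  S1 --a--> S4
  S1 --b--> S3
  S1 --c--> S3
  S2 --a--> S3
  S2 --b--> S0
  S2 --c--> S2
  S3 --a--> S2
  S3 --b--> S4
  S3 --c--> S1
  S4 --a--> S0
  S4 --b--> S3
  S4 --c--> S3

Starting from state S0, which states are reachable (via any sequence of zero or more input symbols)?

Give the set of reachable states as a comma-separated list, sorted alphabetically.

Answer: S0, S1, S2, S3, S4

Derivation:
BFS from S0:
  visit S0: S0--a-->S0 (seen), S0--b-->S2 (new), S0--c-->S3 (new)
  visit S2: S2--a-->S3 (seen), S2--b-->S0 (seen), S2--c-->S2 (seen)
  visit S3: S3--a-->S2 (seen), S3--b-->S4 (new), S3--c-->S1 (new)
  visit S4: S4--a-->S0 (seen), S4--b-->S3 (seen), S4--c-->S3 (seen)
  visit S1: S1--a-->S4 (seen), S1--b-->S3 (seen), S1--c-->S3 (seen)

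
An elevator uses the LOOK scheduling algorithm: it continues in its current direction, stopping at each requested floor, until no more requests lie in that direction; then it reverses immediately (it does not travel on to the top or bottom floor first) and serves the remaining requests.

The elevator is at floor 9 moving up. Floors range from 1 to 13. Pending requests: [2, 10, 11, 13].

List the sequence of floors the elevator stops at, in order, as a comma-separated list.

Current: 9, moving UP
Serve above first (ascending): [10, 11, 13]
Then reverse, serve below (descending): [2]

Answer: 10, 11, 13, 2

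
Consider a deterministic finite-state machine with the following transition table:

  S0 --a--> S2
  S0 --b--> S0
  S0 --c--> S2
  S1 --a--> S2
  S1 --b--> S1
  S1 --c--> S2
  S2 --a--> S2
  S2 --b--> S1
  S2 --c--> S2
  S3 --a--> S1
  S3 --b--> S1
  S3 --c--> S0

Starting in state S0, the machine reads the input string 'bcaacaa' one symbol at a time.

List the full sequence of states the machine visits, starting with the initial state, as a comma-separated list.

Start: S0
  read 'b': S0 --b--> S0
  read 'c': S0 --c--> S2
  read 'a': S2 --a--> S2
  read 'a': S2 --a--> S2
  read 'c': S2 --c--> S2
  read 'a': S2 --a--> S2
  read 'a': S2 --a--> S2

Answer: S0, S0, S2, S2, S2, S2, S2, S2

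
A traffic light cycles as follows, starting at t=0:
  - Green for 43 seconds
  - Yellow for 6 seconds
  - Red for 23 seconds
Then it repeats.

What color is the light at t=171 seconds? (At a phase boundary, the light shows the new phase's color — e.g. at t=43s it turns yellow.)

Cycle length = 43 + 6 + 23 = 72s
t = 171, phase_t = 171 mod 72 = 27
27 < 43 (green end) → GREEN

Answer: green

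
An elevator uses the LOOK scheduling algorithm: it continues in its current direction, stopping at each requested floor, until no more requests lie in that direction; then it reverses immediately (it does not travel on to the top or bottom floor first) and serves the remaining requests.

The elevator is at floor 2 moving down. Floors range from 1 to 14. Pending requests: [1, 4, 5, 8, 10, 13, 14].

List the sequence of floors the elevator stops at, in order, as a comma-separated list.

Answer: 1, 4, 5, 8, 10, 13, 14

Derivation:
Current: 2, moving DOWN
Serve below first (descending): [1]
Then reverse, serve above (ascending): [4, 5, 8, 10, 13, 14]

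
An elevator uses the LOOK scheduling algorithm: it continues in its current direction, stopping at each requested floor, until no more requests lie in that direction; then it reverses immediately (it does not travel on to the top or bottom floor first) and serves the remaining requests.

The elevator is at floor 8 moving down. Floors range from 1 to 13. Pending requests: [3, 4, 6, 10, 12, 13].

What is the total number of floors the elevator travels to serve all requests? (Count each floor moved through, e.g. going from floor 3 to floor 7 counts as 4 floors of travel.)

Answer: 15

Derivation:
Start at floor 8 moving down, LOOK stop order: [6, 4, 3, 10, 12, 13]
  8 → 6: |6-8| = 2, total = 2
  6 → 4: |4-6| = 2, total = 4
  4 → 3: |3-4| = 1, total = 5
  3 → 10: |10-3| = 7, total = 12
  10 → 12: |12-10| = 2, total = 14
  12 → 13: |13-12| = 1, total = 15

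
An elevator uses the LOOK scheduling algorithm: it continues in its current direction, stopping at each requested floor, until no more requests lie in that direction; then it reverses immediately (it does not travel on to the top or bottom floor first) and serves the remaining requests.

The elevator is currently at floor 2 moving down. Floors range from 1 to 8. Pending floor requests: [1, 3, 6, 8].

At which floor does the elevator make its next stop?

Answer: 1

Derivation:
Current floor: 2, direction: down
Requests above: [3, 6, 8]
Requests below: [1]
Moving down and requests lie below → nearest below is max([1]) = 1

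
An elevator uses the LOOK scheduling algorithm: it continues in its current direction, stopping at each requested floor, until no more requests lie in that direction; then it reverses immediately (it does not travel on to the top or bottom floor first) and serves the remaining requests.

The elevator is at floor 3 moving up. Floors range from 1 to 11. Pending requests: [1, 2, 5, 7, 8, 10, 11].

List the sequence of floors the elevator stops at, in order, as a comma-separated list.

Answer: 5, 7, 8, 10, 11, 2, 1

Derivation:
Current: 3, moving UP
Serve above first (ascending): [5, 7, 8, 10, 11]
Then reverse, serve below (descending): [2, 1]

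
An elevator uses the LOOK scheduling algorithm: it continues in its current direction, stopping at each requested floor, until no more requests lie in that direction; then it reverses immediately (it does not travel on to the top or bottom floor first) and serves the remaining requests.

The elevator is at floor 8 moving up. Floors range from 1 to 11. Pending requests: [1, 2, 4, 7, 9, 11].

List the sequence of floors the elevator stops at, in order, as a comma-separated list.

Answer: 9, 11, 7, 4, 2, 1

Derivation:
Current: 8, moving UP
Serve above first (ascending): [9, 11]
Then reverse, serve below (descending): [7, 4, 2, 1]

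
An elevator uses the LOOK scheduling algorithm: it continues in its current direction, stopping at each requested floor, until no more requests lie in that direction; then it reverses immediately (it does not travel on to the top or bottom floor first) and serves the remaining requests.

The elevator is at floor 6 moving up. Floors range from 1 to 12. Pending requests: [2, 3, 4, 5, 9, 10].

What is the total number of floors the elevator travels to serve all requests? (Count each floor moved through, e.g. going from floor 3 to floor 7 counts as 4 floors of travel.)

Answer: 12

Derivation:
Start at floor 6 moving up, LOOK stop order: [9, 10, 5, 4, 3, 2]
  6 → 9: |9-6| = 3, total = 3
  9 → 10: |10-9| = 1, total = 4
  10 → 5: |5-10| = 5, total = 9
  5 → 4: |4-5| = 1, total = 10
  4 → 3: |3-4| = 1, total = 11
  3 → 2: |2-3| = 1, total = 12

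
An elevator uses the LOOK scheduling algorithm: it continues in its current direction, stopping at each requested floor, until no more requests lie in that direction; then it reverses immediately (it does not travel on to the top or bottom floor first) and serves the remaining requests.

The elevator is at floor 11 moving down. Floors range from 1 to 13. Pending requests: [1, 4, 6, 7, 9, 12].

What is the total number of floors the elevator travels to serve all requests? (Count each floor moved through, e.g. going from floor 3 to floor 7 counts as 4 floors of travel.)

Start at floor 11 moving down, LOOK stop order: [9, 7, 6, 4, 1, 12]
  11 → 9: |9-11| = 2, total = 2
  9 → 7: |7-9| = 2, total = 4
  7 → 6: |6-7| = 1, total = 5
  6 → 4: |4-6| = 2, total = 7
  4 → 1: |1-4| = 3, total = 10
  1 → 12: |12-1| = 11, total = 21

Answer: 21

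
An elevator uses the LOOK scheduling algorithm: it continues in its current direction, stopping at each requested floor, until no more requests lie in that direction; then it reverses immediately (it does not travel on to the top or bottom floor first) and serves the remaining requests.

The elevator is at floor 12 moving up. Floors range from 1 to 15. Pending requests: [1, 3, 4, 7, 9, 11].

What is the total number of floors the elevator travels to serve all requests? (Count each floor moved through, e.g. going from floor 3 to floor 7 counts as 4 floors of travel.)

Start at floor 12 moving up, LOOK stop order: [11, 9, 7, 4, 3, 1]
  12 → 11: |11-12| = 1, total = 1
  11 → 9: |9-11| = 2, total = 3
  9 → 7: |7-9| = 2, total = 5
  7 → 4: |4-7| = 3, total = 8
  4 → 3: |3-4| = 1, total = 9
  3 → 1: |1-3| = 2, total = 11

Answer: 11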